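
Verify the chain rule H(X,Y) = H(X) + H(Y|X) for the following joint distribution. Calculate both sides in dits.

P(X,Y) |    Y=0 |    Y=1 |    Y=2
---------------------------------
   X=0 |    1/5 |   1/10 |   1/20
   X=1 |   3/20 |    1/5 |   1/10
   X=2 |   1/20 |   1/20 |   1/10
H(X,Y) = 0.8983, H(X) = 0.4554, H(Y|X) = 0.4429 (all in dits)

Chain rule: H(X,Y) = H(X) + H(Y|X)

Left side — joint entropy directly:
H(X,Y) = -Σ p(x,y) log p(x,y) = 0.8983 dits

Right side — compute H(Y|X) from the conditional distributions:
P(X) = (7/20, 9/20, 1/5), so H(X) = 0.4554 dits
H(Y|X) = Σ_x P(X=x) · H(Y|X=x):
  P(Y|X=0) = (4/7, 2/7, 1/7), H(Y|X=0) = 0.4151, weight P(X=0) = 7/20
  P(Y|X=1) = (1/3, 4/9, 2/9), H(Y|X=1) = 0.4607, weight P(X=1) = 9/20
  P(Y|X=2) = (1/4, 1/4, 1/2), H(Y|X=2) = 0.4515, weight P(X=2) = 1/5
H(Y|X) = 0.4429 dits

H(X) + H(Y|X) = 0.4554 + 0.4429 = 0.8983 dits

Both sides equal 0.8983 dits. ✓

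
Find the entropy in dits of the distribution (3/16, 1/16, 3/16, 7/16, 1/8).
0.6178 dits

Shannon entropy is H(X) = -Σ p(x) log p(x).

For P = (3/16, 1/16, 3/16, 7/16, 1/8):
H = -3/16 × log_10(3/16) -1/16 × log_10(1/16) -3/16 × log_10(3/16) -7/16 × log_10(7/16) -1/8 × log_10(1/8)
H = 0.6178 dits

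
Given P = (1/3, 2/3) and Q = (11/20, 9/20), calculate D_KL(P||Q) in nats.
0.0951 nats

KL divergence: D_KL(P||Q) = Σ p(x) log(p(x)/q(x))

Computing term by term:
  x=0: 1/3 × log_e[(1/3)/(11/20)] = 1/3 × -0.5008 = -0.1669
  x=1: 2/3 × log_e[(2/3)/(9/20)] = 2/3 × 0.3930 = 0.2620

D_KL(P||Q) = 0.0951 nats

Note: KL divergence is always non-negative and equals 0 iff P = Q.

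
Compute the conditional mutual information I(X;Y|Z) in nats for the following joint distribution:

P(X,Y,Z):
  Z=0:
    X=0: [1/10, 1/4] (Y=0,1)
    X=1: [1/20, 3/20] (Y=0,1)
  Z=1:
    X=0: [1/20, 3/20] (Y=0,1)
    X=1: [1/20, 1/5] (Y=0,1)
0.0012 nats

Conditional mutual information: I(X;Y|Z) = H(X|Z) + H(Y|Z) - H(X,Y|Z)

H(Z) = 0.6881
H(X,Z) = 1.3578 → H(X|Z) = 0.6696
H(Y,Z) = 1.2488 → H(Y|Z) = 0.5606
H(X,Y,Z) = 1.9172 → H(X,Y|Z) = 1.2291

I(X;Y|Z) = 0.6696 + 0.5606 - 1.2291 = 0.0012 nats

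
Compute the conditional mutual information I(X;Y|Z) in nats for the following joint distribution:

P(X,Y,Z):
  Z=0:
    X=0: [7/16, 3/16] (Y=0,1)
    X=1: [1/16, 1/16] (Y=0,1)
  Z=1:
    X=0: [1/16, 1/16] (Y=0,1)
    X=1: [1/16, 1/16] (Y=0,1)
0.0090 nats

Conditional mutual information: I(X;Y|Z) = H(X|Z) + H(Y|Z) - H(X,Y|Z)

H(Z) = 0.5623
H(X,Z) = 1.0735 → H(X|Z) = 0.5112
H(Y,Z) = 1.2130 → H(Y|Z) = 0.6507
H(X,Y,Z) = 1.7153 → H(X,Y|Z) = 1.1529

I(X;Y|Z) = 0.5112 + 0.6507 - 1.1529 = 0.0090 nats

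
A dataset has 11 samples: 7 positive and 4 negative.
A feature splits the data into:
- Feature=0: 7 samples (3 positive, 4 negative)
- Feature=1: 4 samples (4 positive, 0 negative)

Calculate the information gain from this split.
0.3187 bits

Information Gain = H(Y) - H(Y|Feature)

Before split:
P(positive) = 7/11 = 0.6364
H(Y) = 0.9457 bits

After split:
Feature=0: H = 0.9852 bits (weight = 7/11)
Feature=1: H = 0.0000 bits (weight = 4/11)
H(Y|Feature) = (7/11)×0.9852 + (4/11)×0.0000 = 0.6270 bits

Information Gain = 0.9457 - 0.6270 = 0.3187 bits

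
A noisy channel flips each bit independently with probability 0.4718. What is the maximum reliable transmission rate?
0.0023 bits

For a binary symmetric channel (BSC) with error probability p:
Capacity C = 1 - H(p) bits per symbol

where H(p) = -p log₂(p) - (1-p) log₂(1-p) is the binary entropy function.

H(0.4718) = 0.9977 bits
C = 1 - 0.9977 = 0.0023 bits per symbol

This means we can reliably transmit up to 0.0023 bits of information per channel use.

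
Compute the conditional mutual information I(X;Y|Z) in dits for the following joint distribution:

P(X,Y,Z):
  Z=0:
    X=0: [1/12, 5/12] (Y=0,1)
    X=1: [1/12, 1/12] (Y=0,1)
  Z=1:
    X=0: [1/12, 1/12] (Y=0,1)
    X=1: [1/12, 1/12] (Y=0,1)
0.0148 dits

Conditional mutual information: I(X;Y|Z) = H(X|Z) + H(Y|Z) - H(X,Y|Z)

H(Z) = 0.2764
H(X,Z) = 0.5396 → H(X|Z) = 0.2632
H(Y,Z) = 0.5396 → H(Y|Z) = 0.2632
H(X,Y,Z) = 0.7879 → H(X,Y|Z) = 0.5115

I(X;Y|Z) = 0.2632 + 0.2632 - 0.5115 = 0.0148 dits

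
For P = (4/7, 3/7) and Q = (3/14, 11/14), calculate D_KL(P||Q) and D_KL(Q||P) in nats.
D_KL(P||Q) = 0.3007, D_KL(Q||P) = 0.2661

KL divergence is not symmetric: D_KL(P||Q) ≠ D_KL(Q||P) in general.

D_KL(P||Q) = 0.3007 nats
D_KL(Q||P) = 0.2661 nats

No, they are not equal!

This asymmetry is why KL divergence is not a true distance metric.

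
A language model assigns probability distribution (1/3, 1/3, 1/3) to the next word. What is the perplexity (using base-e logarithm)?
3.0000

Perplexity is e^H (or exp(H) for natural log).

First, H = -Σ p log p = 1.0986 nats
Perplexity = e^1.0986 = 3.0000

Interpretation: The model's uncertainty is equivalent to choosing uniformly among 3.0 options.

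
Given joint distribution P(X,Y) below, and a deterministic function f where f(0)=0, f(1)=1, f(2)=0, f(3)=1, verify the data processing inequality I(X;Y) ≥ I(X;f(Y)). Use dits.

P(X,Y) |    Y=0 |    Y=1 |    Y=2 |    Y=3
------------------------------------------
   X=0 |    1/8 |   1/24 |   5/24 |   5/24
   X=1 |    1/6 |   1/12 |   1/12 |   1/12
I(X;Y) = 0.0223, I(X;f(Y)) = 0.0002, inequality holds: 0.0223 ≥ 0.0002

Data Processing Inequality: For any Markov chain X → Y → Z, we have I(X;Y) ≥ I(X;Z).

Here Z = f(Y) is a deterministic function of Y, forming X → Y → Z.

Original I(X;Y) = 0.0223 dits

After applying f:
P(X,Z) where Z=f(Y):
- P(X,Z=0) = P(X,Y=0) + P(X,Y=2)
- P(X,Z=1) = P(X,Y=1) + P(X,Y=3)

I(X;Z) = I(X;f(Y)) = 0.0002 dits

Verification: 0.0223 ≥ 0.0002 ✓

Information cannot be created by processing; the function f can only lose information about X.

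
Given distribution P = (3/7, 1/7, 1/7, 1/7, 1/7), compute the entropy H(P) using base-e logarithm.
1.4751 nats

Shannon entropy is H(X) = -Σ p(x) log p(x).

For P = (3/7, 1/7, 1/7, 1/7, 1/7):
H = -3/7 × log_e(3/7) -1/7 × log_e(1/7) -1/7 × log_e(1/7) -1/7 × log_e(1/7) -1/7 × log_e(1/7)
H = 1.4751 nats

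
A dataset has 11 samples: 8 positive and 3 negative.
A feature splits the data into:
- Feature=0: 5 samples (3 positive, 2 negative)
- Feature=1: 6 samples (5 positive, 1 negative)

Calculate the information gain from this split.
0.0495 bits

Information Gain = H(Y) - H(Y|Feature)

Before split:
P(positive) = 8/11 = 0.7273
H(Y) = 0.8454 bits

After split:
Feature=0: H = 0.9710 bits (weight = 5/11)
Feature=1: H = 0.6500 bits (weight = 6/11)
H(Y|Feature) = (5/11)×0.9710 + (6/11)×0.6500 = 0.7959 bits

Information Gain = 0.8454 - 0.7959 = 0.0495 bits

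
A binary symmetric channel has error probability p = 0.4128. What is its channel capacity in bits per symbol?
0.0221 bits

For a binary symmetric channel (BSC) with error probability p:
Capacity C = 1 - H(p) bits per symbol

where H(p) = -p log₂(p) - (1-p) log₂(1-p) is the binary entropy function.

H(0.4128) = 0.9779 bits
C = 1 - 0.9779 = 0.0221 bits per symbol

This means we can reliably transmit up to 0.0221 bits of information per channel use.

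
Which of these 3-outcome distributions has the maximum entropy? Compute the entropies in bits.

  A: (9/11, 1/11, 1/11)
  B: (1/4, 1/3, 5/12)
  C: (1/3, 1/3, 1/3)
C

For a discrete distribution over n outcomes, entropy is maximized by the uniform distribution.

Computing entropies:
H(A) = 0.8659 bits
H(B) = 1.5546 bits
H(C) = 1.5850 bits

The uniform distribution (where all probabilities equal 1/3) achieves the maximum entropy of log_2(3) = 1.5850 bits.

Distribution C has the highest entropy.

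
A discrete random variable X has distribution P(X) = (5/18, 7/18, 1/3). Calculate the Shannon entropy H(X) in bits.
1.5715 bits

Shannon entropy is H(X) = -Σ p(x) log p(x).

For P = (5/18, 7/18, 1/3):
H = -5/18 × log_2(5/18) -7/18 × log_2(7/18) -1/3 × log_2(1/3)
H = 1.5715 bits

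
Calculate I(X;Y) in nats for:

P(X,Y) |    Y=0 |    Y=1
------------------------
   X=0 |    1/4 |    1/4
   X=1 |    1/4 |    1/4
0.0000 nats

Mutual information: I(X;Y) = H(X) + H(Y) - H(X,Y)

Marginals:
P(X) = (1/2, 1/2), H(X) = 0.6931 nats
P(Y) = (1/2, 1/2), H(Y) = 0.6931 nats

Joint entropy: H(X,Y) = 1.3863 nats

I(X;Y) = 0.6931 + 0.6931 - 1.3863 = 0.0000 nats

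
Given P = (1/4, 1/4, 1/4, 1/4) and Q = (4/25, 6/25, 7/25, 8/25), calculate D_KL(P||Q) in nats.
0.0317 nats

KL divergence: D_KL(P||Q) = Σ p(x) log(p(x)/q(x))

Computing term by term:
  x=0: 1/4 × log_e[(1/4)/(4/25)] = 1/4 × 0.4463 = 0.1116
  x=1: 1/4 × log_e[(1/4)/(6/25)] = 1/4 × 0.0408 = 0.0102
  x=2: 1/4 × log_e[(1/4)/(7/25)] = 1/4 × -0.1133 = -0.0283
  x=3: 1/4 × log_e[(1/4)/(8/25)] = 1/4 × -0.2469 = -0.0617

D_KL(P||Q) = 0.0317 nats

Note: KL divergence is always non-negative and equals 0 iff P = Q.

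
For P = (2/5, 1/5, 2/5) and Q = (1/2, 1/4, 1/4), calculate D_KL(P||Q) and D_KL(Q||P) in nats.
D_KL(P||Q) = 0.0541, D_KL(Q||P) = 0.0499

KL divergence is not symmetric: D_KL(P||Q) ≠ D_KL(Q||P) in general.

D_KL(P||Q) = 0.0541 nats
D_KL(Q||P) = 0.0499 nats

No, they are not equal!

This asymmetry is why KL divergence is not a true distance metric.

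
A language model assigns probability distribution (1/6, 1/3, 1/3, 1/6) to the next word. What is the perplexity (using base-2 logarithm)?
3.7798

Perplexity is 2^H (or exp(H) for natural log).

First, H = -Σ p log p = 1.9183 bits
Perplexity = 2^1.9183 = 3.7798

Interpretation: The model's uncertainty is equivalent to choosing uniformly among 3.8 options.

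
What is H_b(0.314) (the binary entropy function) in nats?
0.6223 nats

The binary entropy function is:
H(p) = -p log(p) - (1-p) log(1-p)

H(0.314) = -0.314 × log_e(0.314) - 0.686 × log_e(0.686)
H(0.314) = 0.6223 nats

Note: Binary entropy is maximized at p=0.5 (H=1 bit) and minimized at p=0 or p=1 (H=0).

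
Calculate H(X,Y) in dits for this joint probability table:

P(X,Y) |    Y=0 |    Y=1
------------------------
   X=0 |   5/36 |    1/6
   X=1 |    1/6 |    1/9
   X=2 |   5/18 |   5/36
0.7581 dits

Joint entropy is H(X,Y) = -Σ_{x,y} p(x,y) log p(x,y).

Summing over all non-zero entries:
H(X,Y) = -[5/36·log_10(5/36) + 1/6·log_10(1/6) + 1/6·log_10(1/6) + 1/9·log_10(1/9) + 5/18·log_10(5/18) + 5/36·log_10(5/36)]
H(X,Y) = 0.7581 dits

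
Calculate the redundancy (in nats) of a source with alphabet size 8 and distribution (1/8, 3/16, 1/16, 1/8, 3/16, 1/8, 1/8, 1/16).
0.0654 nats

Redundancy measures how far a source is from maximum entropy:
R = H_max - H(X)

Maximum entropy for 8 symbols: H_max = log_e(8) = 2.0794 nats
Actual entropy: H(X) = 2.0140 nats
Redundancy: R = 2.0794 - 2.0140 = 0.0654 nats

This redundancy represents potential for compression: the source could be compressed by 0.0654 nats per symbol.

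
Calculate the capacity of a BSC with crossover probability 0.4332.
0.0129 bits

For a binary symmetric channel (BSC) with error probability p:
Capacity C = 1 - H(p) bits per symbol

where H(p) = -p log₂(p) - (1-p) log₂(1-p) is the binary entropy function.

H(0.4332) = 0.9871 bits
C = 1 - 0.9871 = 0.0129 bits per symbol

This means we can reliably transmit up to 0.0129 bits of information per channel use.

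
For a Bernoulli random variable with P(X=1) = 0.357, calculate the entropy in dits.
0.2830 dits

The binary entropy function is:
H(p) = -p log(p) - (1-p) log(1-p)

H(0.357) = -0.357 × log_10(0.357) - 0.643 × log_10(0.643)
H(0.357) = 0.2830 dits

Note: Binary entropy is maximized at p=0.5 (H=1 bit) and minimized at p=0 or p=1 (H=0).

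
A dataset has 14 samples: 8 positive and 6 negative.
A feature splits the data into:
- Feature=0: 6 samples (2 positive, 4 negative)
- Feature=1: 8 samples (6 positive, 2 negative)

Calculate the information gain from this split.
0.1281 bits

Information Gain = H(Y) - H(Y|Feature)

Before split:
P(positive) = 8/14 = 0.5714
H(Y) = 0.9852 bits

After split:
Feature=0: H = 0.9183 bits (weight = 6/14)
Feature=1: H = 0.8113 bits (weight = 8/14)
H(Y|Feature) = (6/14)×0.9183 + (8/14)×0.8113 = 0.8571 bits

Information Gain = 0.9852 - 0.8571 = 0.1281 bits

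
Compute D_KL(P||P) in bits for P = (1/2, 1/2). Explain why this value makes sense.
0.0000 bits

KL divergence satisfies the Gibbs inequality: D_KL(P||Q) ≥ 0 for all distributions P, Q.

D_KL(P||Q) = Σ p(x) log(p(x)/q(x))
Each term is p(x) × log_2(p(x)/p(x)) = p(x) × log_2(1) = 0, so the sum is 0.
D_KL(P||Q) = 0.0000 bits

When P = Q, the KL divergence is exactly 0, as there is no 'divergence' between identical distributions.

This non-negativity is a fundamental property: relative entropy cannot be negative because it measures how different Q is from P.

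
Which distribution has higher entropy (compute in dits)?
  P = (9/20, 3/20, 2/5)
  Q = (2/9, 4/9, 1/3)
Q

Computing entropies in dits:
H(P) = 0.4388
H(Q) = 0.4607

Distribution Q has higher entropy.

Intuition: The distribution closer to uniform (more spread out) has higher entropy.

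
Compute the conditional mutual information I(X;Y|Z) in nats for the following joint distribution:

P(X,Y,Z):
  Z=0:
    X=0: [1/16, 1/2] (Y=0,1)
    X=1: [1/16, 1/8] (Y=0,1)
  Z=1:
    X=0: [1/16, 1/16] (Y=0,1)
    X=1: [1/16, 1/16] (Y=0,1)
0.0224 nats

Conditional mutual information: I(X;Y|Z) = H(X|Z) + H(Y|Z) - H(X,Y|Z)

H(Z) = 0.5623
H(X,Z) = 1.1574 → H(X|Z) = 0.5950
H(Y,Z) = 1.0735 → H(Y|Z) = 0.5112
H(X,Y,Z) = 1.6462 → H(X,Y|Z) = 1.0839

I(X;Y|Z) = 0.5950 + 0.5112 - 1.0839 = 0.0224 nats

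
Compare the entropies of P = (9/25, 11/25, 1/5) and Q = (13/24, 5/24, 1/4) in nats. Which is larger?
P

Computing entropies in nats:
H(P) = 1.0509
H(Q) = 1.0055

Distribution P has higher entropy.

Intuition: The distribution closer to uniform (more spread out) has higher entropy.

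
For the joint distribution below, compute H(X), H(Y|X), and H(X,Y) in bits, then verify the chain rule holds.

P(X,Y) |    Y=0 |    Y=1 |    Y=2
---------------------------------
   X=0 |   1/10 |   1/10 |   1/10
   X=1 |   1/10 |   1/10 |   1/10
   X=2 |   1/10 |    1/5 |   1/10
H(X,Y) = 3.1219, H(X) = 1.5710, H(Y|X) = 1.5510 (all in bits)

Chain rule: H(X,Y) = H(X) + H(Y|X)

Left side — joint entropy directly:
H(X,Y) = -Σ p(x,y) log p(x,y) = 3.1219 bits

Right side — compute H(Y|X) from the conditional distributions:
P(X) = (3/10, 3/10, 2/5), so H(X) = 1.5710 bits
H(Y|X) = Σ_x P(X=x) · H(Y|X=x):
  P(Y|X=0) = (1/3, 1/3, 1/3), H(Y|X=0) = 1.5850, weight P(X=0) = 3/10
  P(Y|X=1) = (1/3, 1/3, 1/3), H(Y|X=1) = 1.5850, weight P(X=1) = 3/10
  P(Y|X=2) = (1/4, 1/2, 1/4), H(Y|X=2) = 1.5000, weight P(X=2) = 2/5
H(Y|X) = 1.5510 bits

H(X) + H(Y|X) = 1.5710 + 1.5510 = 3.1219 bits

Both sides equal 3.1219 bits. ✓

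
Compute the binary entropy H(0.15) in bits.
0.6098 bits

The binary entropy function is:
H(p) = -p log(p) - (1-p) log(1-p)

H(0.15) = -0.15 × log_2(0.15) - 0.85 × log_2(0.85)
H(0.15) = 0.6098 bits

Note: Binary entropy is maximized at p=0.5 (H=1 bit) and minimized at p=0 or p=1 (H=0).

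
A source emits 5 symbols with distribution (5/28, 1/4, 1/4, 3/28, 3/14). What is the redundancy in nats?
0.0392 nats

Redundancy measures how far a source is from maximum entropy:
R = H_max - H(X)

Maximum entropy for 5 symbols: H_max = log_e(5) = 1.6094 nats
Actual entropy: H(X) = 1.5702 nats
Redundancy: R = 1.6094 - 1.5702 = 0.0392 nats

This redundancy represents potential for compression: the source could be compressed by 0.0392 nats per symbol.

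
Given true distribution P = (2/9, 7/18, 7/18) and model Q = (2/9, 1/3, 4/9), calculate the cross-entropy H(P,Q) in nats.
1.0768 nats

Cross-entropy: H(P,Q) = -Σ p(x) log q(x)

Alternatively: H(P,Q) = H(P) + D_KL(P||Q)
H(P) = 1.0688 nats
D_KL(P||Q) = 0.0080 nats

H(P,Q) = 1.0688 + 0.0080 = 1.0768 nats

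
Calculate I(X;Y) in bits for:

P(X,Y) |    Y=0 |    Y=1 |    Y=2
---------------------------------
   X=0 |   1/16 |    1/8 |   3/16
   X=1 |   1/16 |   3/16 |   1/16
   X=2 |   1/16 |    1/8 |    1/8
0.0540 bits

Mutual information: I(X;Y) = H(X) + H(Y) - H(X,Y)

Marginals:
P(X) = (3/8, 5/16, 5/16), H(X) = 1.5794 bits
P(Y) = (3/16, 7/16, 3/8), H(Y) = 1.5052 bits

Joint entropy: H(X,Y) = 3.0306 bits

I(X;Y) = 1.5794 + 1.5052 - 3.0306 = 0.0540 bits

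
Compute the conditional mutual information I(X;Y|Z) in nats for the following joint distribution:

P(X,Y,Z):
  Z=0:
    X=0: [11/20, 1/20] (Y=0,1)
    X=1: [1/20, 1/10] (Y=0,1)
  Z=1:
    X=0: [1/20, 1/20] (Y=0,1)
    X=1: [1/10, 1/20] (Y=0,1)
0.1112 nats

Conditional mutual information: I(X;Y|Z) = H(X|Z) + H(Y|Z) - H(X,Y|Z)

H(Z) = 0.5623
H(X,Z) = 1.1059 → H(X|Z) = 0.5436
H(Y,Z) = 1.1059 → H(Y|Z) = 0.5436
H(X,Y,Z) = 1.5383 → H(X,Y|Z) = 0.9759

I(X;Y|Z) = 0.5436 + 0.5436 - 0.9759 = 0.1112 nats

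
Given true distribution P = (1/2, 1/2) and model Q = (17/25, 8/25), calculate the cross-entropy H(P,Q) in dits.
0.3312 dits

Cross-entropy: H(P,Q) = -Σ p(x) log q(x)

Alternatively: H(P,Q) = H(P) + D_KL(P||Q)
H(P) = 0.3010 dits
D_KL(P||Q) = 0.0301 dits

H(P,Q) = 0.3010 + 0.0301 = 0.3312 dits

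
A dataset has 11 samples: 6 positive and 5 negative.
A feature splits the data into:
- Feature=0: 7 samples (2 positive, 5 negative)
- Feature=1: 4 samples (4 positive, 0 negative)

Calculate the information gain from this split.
0.4448 bits

Information Gain = H(Y) - H(Y|Feature)

Before split:
P(positive) = 6/11 = 0.5455
H(Y) = 0.9940 bits

After split:
Feature=0: H = 0.8631 bits (weight = 7/11)
Feature=1: H = 0.0000 bits (weight = 4/11)
H(Y|Feature) = (7/11)×0.8631 + (4/11)×0.0000 = 0.5493 bits

Information Gain = 0.9940 - 0.5493 = 0.4448 bits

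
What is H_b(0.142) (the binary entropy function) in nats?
0.4086 nats

The binary entropy function is:
H(p) = -p log(p) - (1-p) log(1-p)

H(0.142) = -0.142 × log_e(0.142) - 0.858 × log_e(0.858)
H(0.142) = 0.4086 nats

Note: Binary entropy is maximized at p=0.5 (H=1 bit) and minimized at p=0 or p=1 (H=0).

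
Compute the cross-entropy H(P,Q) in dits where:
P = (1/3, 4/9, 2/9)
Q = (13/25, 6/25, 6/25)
0.5079 dits

Cross-entropy: H(P,Q) = -Σ p(x) log q(x)

Alternatively: H(P,Q) = H(P) + D_KL(P||Q)
H(P) = 0.4607 dits
D_KL(P||Q) = 0.0471 dits

H(P,Q) = 0.4607 + 0.0471 = 0.5079 dits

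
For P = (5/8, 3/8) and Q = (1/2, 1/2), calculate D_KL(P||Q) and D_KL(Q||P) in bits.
D_KL(P||Q) = 0.0456, D_KL(Q||P) = 0.0466

KL divergence is not symmetric: D_KL(P||Q) ≠ D_KL(Q||P) in general.

D_KL(P||Q) = 0.0456 bits
D_KL(Q||P) = 0.0466 bits

No, they are not equal!

This asymmetry is why KL divergence is not a true distance metric.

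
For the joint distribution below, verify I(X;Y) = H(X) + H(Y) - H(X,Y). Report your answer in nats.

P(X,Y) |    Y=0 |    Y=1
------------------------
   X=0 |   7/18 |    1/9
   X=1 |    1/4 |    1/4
I(X;Y) = 0.0426 nats

Mutual information has multiple equivalent forms:
- I(X;Y) = H(X) - H(X|Y)
- I(X;Y) = H(Y) - H(Y|X)
- I(X;Y) = H(X) + H(Y) - H(X,Y)

Computing all quantities:
H(X) = 0.6931, H(Y) = 0.6541, H(X,Y) = 1.3046
H(X|Y) = 0.6505, H(Y|X) = 0.6114

Verification:
H(X) - H(X|Y) = 0.6931 - 0.6505 = 0.0426
H(Y) - H(Y|X) = 0.6541 - 0.6114 = 0.0426
H(X) + H(Y) - H(X,Y) = 0.6931 + 0.6541 - 1.3046 = 0.0426

All forms give I(X;Y) = 0.0426 nats. ✓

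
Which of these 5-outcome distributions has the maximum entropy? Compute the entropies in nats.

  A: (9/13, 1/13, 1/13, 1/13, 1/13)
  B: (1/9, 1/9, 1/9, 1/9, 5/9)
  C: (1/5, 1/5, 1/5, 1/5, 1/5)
C

For a discrete distribution over n outcomes, entropy is maximized by the uniform distribution.

Computing entropies:
H(A) = 1.0438 nats
H(B) = 1.3031 nats
H(C) = 1.6094 nats

The uniform distribution (where all probabilities equal 1/5) achieves the maximum entropy of log_e(5) = 1.6094 nats.

Distribution C has the highest entropy.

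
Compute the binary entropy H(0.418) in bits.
0.9805 bits

The binary entropy function is:
H(p) = -p log(p) - (1-p) log(1-p)

H(0.418) = -0.418 × log_2(0.418) - 0.582 × log_2(0.582)
H(0.418) = 0.9805 bits

Note: Binary entropy is maximized at p=0.5 (H=1 bit) and minimized at p=0 or p=1 (H=0).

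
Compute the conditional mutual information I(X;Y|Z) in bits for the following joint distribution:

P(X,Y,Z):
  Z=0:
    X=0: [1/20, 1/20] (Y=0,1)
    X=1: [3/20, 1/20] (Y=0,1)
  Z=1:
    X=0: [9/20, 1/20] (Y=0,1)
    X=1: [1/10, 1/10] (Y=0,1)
0.1035 bits

Conditional mutual information: I(X;Y|Z) = H(X|Z) + H(Y|Z) - H(X,Y|Z)

H(Z) = 0.8813
H(X,Z) = 1.7610 → H(X|Z) = 0.8797
H(Y,Z) = 1.6815 → H(Y|Z) = 0.8002
H(X,Y,Z) = 2.4577 → H(X,Y|Z) = 1.5764

I(X;Y|Z) = 0.8797 + 0.8002 - 1.5764 = 0.1035 bits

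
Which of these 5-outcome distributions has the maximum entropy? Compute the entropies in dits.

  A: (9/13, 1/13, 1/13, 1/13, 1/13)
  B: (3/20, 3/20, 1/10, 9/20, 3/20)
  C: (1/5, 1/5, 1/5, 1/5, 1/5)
C

For a discrete distribution over n outcomes, entropy is maximized by the uniform distribution.

Computing entropies:
H(A) = 0.4533 dits
H(B) = 0.6268 dits
H(C) = 0.6990 dits

The uniform distribution (where all probabilities equal 1/5) achieves the maximum entropy of log_10(5) = 0.6990 dits.

Distribution C has the highest entropy.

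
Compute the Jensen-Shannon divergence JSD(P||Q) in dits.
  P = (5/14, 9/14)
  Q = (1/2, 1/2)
0.0045 dits

Jensen-Shannon divergence is:
JSD(P||Q) = 0.5 × D_KL(P||M) + 0.5 × D_KL(Q||M)
where M = 0.5 × (P + Q) is the mixture distribution.

M = 0.5 × (5/14, 9/14) + 0.5 × (1/2, 1/2) = (3/7, 4/7)

D_KL(P||M) = 0.0046 dits
D_KL(Q||M) = 0.0045 dits

JSD(P||Q) = 0.5 × 0.0046 + 0.5 × 0.0045 = 0.0045 dits

Unlike KL divergence, JSD is symmetric and bounded: 0 ≤ JSD ≤ log(2).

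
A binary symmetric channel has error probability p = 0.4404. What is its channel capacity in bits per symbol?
0.0103 bits

For a binary symmetric channel (BSC) with error probability p:
Capacity C = 1 - H(p) bits per symbol

where H(p) = -p log₂(p) - (1-p) log₂(1-p) is the binary entropy function.

H(0.4404) = 0.9897 bits
C = 1 - 0.9897 = 0.0103 bits per symbol

This means we can reliably transmit up to 0.0103 bits of information per channel use.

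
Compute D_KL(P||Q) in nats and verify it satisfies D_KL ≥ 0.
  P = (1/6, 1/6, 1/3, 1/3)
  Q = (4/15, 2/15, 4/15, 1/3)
0.0332 nats

KL divergence satisfies the Gibbs inequality: D_KL(P||Q) ≥ 0 for all distributions P, Q.

D_KL(P||Q) = Σ p(x) log(p(x)/q(x))
Term by term:
  x=0: 1/6 × log_e[(1/6)/(4/15)] = -0.0783
  x=1: 1/6 × log_e[(1/6)/(2/15)] = 0.0372
  x=2: 1/3 × log_e[(1/3)/(4/15)] = 0.0744
  x=3: 1/3 × log_e[(1/3)/(1/3)] = 0.0000
D_KL(P||Q) = 0.0332 nats

D_KL(P||Q) = 0.0332 ≥ 0 ✓

This non-negativity is a fundamental property: relative entropy cannot be negative because it measures how different Q is from P.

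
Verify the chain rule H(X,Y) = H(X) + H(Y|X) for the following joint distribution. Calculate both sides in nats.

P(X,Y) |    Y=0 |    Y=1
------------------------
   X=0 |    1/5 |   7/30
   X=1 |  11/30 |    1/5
H(X,Y) = 1.3512, H(X) = 0.6842, H(Y|X) = 0.6670 (all in nats)

Chain rule: H(X,Y) = H(X) + H(Y|X)

Left side — joint entropy directly:
H(X,Y) = -Σ p(x,y) log p(x,y) = 1.3512 nats

Right side — compute H(Y|X) from the conditional distributions:
P(X) = (13/30, 17/30), so H(X) = 0.6842 nats
H(Y|X) = Σ_x P(X=x) · H(Y|X=x):
  P(Y|X=0) = (6/13, 7/13), H(Y|X=0) = 0.6902, weight P(X=0) = 13/30
  P(Y|X=1) = (11/17, 6/17), H(Y|X=1) = 0.6492, weight P(X=1) = 17/30
H(Y|X) = 0.6670 nats

H(X) + H(Y|X) = 0.6842 + 0.6670 = 1.3512 nats

Both sides equal 1.3512 nats. ✓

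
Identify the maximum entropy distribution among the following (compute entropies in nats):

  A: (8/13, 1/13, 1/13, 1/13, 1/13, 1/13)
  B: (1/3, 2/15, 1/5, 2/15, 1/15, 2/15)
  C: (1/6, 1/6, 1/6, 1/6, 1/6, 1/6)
C

For a discrete distribution over n outcomes, entropy is maximized by the uniform distribution.

Computing entropies:
H(A) = 1.2853 nats
H(B) = 1.6746 nats
H(C) = 1.7918 nats

The uniform distribution (where all probabilities equal 1/6) achieves the maximum entropy of log_e(6) = 1.7918 nats.

Distribution C has the highest entropy.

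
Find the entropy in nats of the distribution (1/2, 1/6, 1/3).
1.0114 nats

Shannon entropy is H(X) = -Σ p(x) log p(x).

For P = (1/2, 1/6, 1/3):
H = -1/2 × log_e(1/2) -1/6 × log_e(1/6) -1/3 × log_e(1/3)
H = 1.0114 nats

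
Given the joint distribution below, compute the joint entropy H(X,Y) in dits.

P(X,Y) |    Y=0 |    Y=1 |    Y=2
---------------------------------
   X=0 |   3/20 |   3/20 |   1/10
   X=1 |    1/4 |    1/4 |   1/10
0.7482 dits

Joint entropy is H(X,Y) = -Σ_{x,y} p(x,y) log p(x,y).

Summing over all non-zero entries:
H(X,Y) = -[3/20·log_10(3/20) + 3/20·log_10(3/20) + 1/10·log_10(1/10) + 1/4·log_10(1/4) + 1/4·log_10(1/4) + 1/10·log_10(1/10)]
H(X,Y) = 0.7482 dits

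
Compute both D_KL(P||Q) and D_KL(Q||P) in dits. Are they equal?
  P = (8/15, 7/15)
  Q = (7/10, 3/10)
D_KL(P||Q) = 0.0266, D_KL(Q||P) = 0.0251

KL divergence is not symmetric: D_KL(P||Q) ≠ D_KL(Q||P) in general.

D_KL(P||Q) = 0.0266 dits
D_KL(Q||P) = 0.0251 dits

No, they are not equal!

This asymmetry is why KL divergence is not a true distance metric.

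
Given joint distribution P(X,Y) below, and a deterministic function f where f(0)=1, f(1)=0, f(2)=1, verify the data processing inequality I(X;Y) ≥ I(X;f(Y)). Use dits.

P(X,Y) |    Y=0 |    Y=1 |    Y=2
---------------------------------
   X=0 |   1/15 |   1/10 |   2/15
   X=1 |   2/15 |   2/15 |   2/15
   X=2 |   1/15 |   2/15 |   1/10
I(X;Y) = 0.0053, I(X;f(Y)) = 0.0024, inequality holds: 0.0053 ≥ 0.0024

Data Processing Inequality: For any Markov chain X → Y → Z, we have I(X;Y) ≥ I(X;Z).

Here Z = f(Y) is a deterministic function of Y, forming X → Y → Z.

Original I(X;Y) = 0.0053 dits

After applying f:
P(X,Z) where Z=f(Y):
- P(X,Z=0) = P(X,Y=1)
- P(X,Z=1) = P(X,Y=0) + P(X,Y=2)

I(X;Z) = I(X;f(Y)) = 0.0024 dits

Verification: 0.0053 ≥ 0.0024 ✓

Information cannot be created by processing; the function f can only lose information about X.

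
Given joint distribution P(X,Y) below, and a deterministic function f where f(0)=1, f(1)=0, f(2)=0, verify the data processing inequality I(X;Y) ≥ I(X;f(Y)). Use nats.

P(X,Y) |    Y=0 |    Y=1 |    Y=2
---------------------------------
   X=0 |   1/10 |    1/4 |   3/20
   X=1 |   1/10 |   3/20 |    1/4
I(X;Y) = 0.0253, I(X;f(Y)) = 0.0000, inequality holds: 0.0253 ≥ 0.0000

Data Processing Inequality: For any Markov chain X → Y → Z, we have I(X;Y) ≥ I(X;Z).

Here Z = f(Y) is a deterministic function of Y, forming X → Y → Z.

Original I(X;Y) = 0.0253 nats

After applying f:
P(X,Z) where Z=f(Y):
- P(X,Z=0) = P(X,Y=1) + P(X,Y=2)
- P(X,Z=1) = P(X,Y=0)

I(X;Z) = I(X;f(Y)) = 0.0000 nats

Verification: 0.0253 ≥ 0.0000 ✓

Information cannot be created by processing; the function f can only lose information about X.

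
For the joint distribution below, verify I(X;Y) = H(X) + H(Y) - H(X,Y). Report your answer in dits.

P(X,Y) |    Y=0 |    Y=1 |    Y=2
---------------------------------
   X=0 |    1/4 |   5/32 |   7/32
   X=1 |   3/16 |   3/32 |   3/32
I(X;Y) = 0.0028 dits

Mutual information has multiple equivalent forms:
- I(X;Y) = H(X) - H(X|Y)
- I(X;Y) = H(Y) - H(Y|X)
- I(X;Y) = H(X) + H(Y) - H(X,Y)

Computing all quantities:
H(X) = 0.2873, H(Y) = 0.4654, H(X,Y) = 0.7499
H(X|Y) = 0.2845, H(Y|X) = 0.4626

Verification:
H(X) - H(X|Y) = 0.2873 - 0.2845 = 0.0028
H(Y) - H(Y|X) = 0.4654 - 0.4626 = 0.0028
H(X) + H(Y) - H(X,Y) = 0.2873 + 0.4654 - 0.7499 = 0.0028

All forms give I(X;Y) = 0.0028 dits. ✓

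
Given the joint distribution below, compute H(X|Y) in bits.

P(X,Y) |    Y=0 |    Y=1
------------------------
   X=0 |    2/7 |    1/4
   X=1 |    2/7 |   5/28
0.9914 bits

Using the chain rule: H(X|Y) = H(X,Y) - H(Y)

First, compute H(X,Y) = 1.9766 bits

Marginal P(Y) = (4/7, 3/7)
H(Y) = 0.9852 bits

H(X|Y) = H(X,Y) - H(Y) = 1.9766 - 0.9852 = 0.9914 bits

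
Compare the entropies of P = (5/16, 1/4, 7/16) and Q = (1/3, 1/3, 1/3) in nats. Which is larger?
Q

Computing entropies in nats:
H(P) = 1.0717
H(Q) = 1.0986

Distribution Q has higher entropy.

Intuition: The distribution closer to uniform (more spread out) has higher entropy.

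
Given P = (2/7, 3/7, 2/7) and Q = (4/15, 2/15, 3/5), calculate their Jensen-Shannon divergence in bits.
0.1002 bits

Jensen-Shannon divergence is:
JSD(P||Q) = 0.5 × D_KL(P||M) + 0.5 × D_KL(Q||M)
where M = 0.5 × (P + Q) is the mixture distribution.

M = 0.5 × (2/7, 3/7, 2/7) + 0.5 × (4/15, 2/15, 3/5) = (0.27619, 0.280952, 0.442857)

D_KL(P||M) = 0.0944 bits
D_KL(Q||M) = 0.1060 bits

JSD(P||Q) = 0.5 × 0.0944 + 0.5 × 0.1060 = 0.1002 bits

Unlike KL divergence, JSD is symmetric and bounded: 0 ≤ JSD ≤ log(2).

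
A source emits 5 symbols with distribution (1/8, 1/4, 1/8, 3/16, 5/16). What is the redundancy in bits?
0.0947 bits

Redundancy measures how far a source is from maximum entropy:
R = H_max - H(X)

Maximum entropy for 5 symbols: H_max = log_2(5) = 2.3219 bits
Actual entropy: H(X) = 2.2272 bits
Redundancy: R = 2.3219 - 2.2272 = 0.0947 bits

This redundancy represents potential for compression: the source could be compressed by 0.0947 bits per symbol.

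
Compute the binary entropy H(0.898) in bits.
0.4753 bits

The binary entropy function is:
H(p) = -p log(p) - (1-p) log(1-p)

H(0.898) = -0.898 × log_2(0.898) - 0.102 × log_2(0.102)
H(0.898) = 0.4753 bits

Note: Binary entropy is maximized at p=0.5 (H=1 bit) and minimized at p=0 or p=1 (H=0).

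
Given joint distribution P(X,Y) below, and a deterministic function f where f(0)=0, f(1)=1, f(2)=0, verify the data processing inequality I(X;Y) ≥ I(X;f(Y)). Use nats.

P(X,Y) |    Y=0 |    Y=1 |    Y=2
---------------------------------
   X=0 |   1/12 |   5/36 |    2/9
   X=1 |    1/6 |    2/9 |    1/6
I(X;Y) = 0.0217, I(X;f(Y)) = 0.0041, inequality holds: 0.0217 ≥ 0.0041

Data Processing Inequality: For any Markov chain X → Y → Z, we have I(X;Y) ≥ I(X;Z).

Here Z = f(Y) is a deterministic function of Y, forming X → Y → Z.

Original I(X;Y) = 0.0217 nats

After applying f:
P(X,Z) where Z=f(Y):
- P(X,Z=0) = P(X,Y=0) + P(X,Y=2)
- P(X,Z=1) = P(X,Y=1)

I(X;Z) = I(X;f(Y)) = 0.0041 nats

Verification: 0.0217 ≥ 0.0041 ✓

Information cannot be created by processing; the function f can only lose information about X.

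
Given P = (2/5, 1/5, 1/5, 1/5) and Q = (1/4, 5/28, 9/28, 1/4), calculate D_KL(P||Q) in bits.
0.1026 bits

KL divergence: D_KL(P||Q) = Σ p(x) log(p(x)/q(x))

Computing term by term:
  x=0: 2/5 × log_2[(2/5)/(1/4)] = 2/5 × 0.6781 = 0.2712
  x=1: 1/5 × log_2[(1/5)/(5/28)] = 1/5 × 0.1635 = 0.0327
  x=2: 1/5 × log_2[(1/5)/(9/28)] = 1/5 × -0.6845 = -0.1369
  x=3: 1/5 × log_2[(1/5)/(1/4)] = 1/5 × -0.3219 = -0.0644

D_KL(P||Q) = 0.1026 bits

Note: KL divergence is always non-negative and equals 0 iff P = Q.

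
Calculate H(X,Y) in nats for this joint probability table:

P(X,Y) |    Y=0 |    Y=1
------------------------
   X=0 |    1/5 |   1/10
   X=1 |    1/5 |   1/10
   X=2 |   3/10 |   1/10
1.6957 nats

Joint entropy is H(X,Y) = -Σ_{x,y} p(x,y) log p(x,y).

Summing over all non-zero entries:
H(X,Y) = -[1/5·log_e(1/5) + 1/10·log_e(1/10) + 1/5·log_e(1/5) + 1/10·log_e(1/10) + 3/10·log_e(3/10) + 1/10·log_e(1/10)]
H(X,Y) = 1.6957 nats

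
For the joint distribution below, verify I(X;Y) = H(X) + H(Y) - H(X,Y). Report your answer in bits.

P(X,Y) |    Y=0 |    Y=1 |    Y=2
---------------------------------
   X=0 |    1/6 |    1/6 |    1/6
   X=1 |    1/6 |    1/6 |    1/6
I(X;Y) = 0.0000 bits

Mutual information has multiple equivalent forms:
- I(X;Y) = H(X) - H(X|Y)
- I(X;Y) = H(Y) - H(Y|X)
- I(X;Y) = H(X) + H(Y) - H(X,Y)

Computing all quantities:
H(X) = 1.0000, H(Y) = 1.5850, H(X,Y) = 2.5850
H(X|Y) = 1.0000, H(Y|X) = 1.5850

Verification:
H(X) - H(X|Y) = 1.0000 - 1.0000 = 0.0000
H(Y) - H(Y|X) = 1.5850 - 1.5850 = 0.0000
H(X) + H(Y) - H(X,Y) = 1.0000 + 1.5850 - 2.5850 = 0.0000

All forms give I(X;Y) = 0.0000 bits. ✓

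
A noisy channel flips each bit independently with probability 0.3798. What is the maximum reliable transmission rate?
0.0421 bits

For a binary symmetric channel (BSC) with error probability p:
Capacity C = 1 - H(p) bits per symbol

where H(p) = -p log₂(p) - (1-p) log₂(1-p) is the binary entropy function.

H(0.3798) = 0.9579 bits
C = 1 - 0.9579 = 0.0421 bits per symbol

This means we can reliably transmit up to 0.0421 bits of information per channel use.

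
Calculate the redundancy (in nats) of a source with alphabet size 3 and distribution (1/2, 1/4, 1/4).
0.0589 nats

Redundancy measures how far a source is from maximum entropy:
R = H_max - H(X)

Maximum entropy for 3 symbols: H_max = log_e(3) = 1.0986 nats
Actual entropy: H(X) = 1.0397 nats
Redundancy: R = 1.0986 - 1.0397 = 0.0589 nats

This redundancy represents potential for compression: the source could be compressed by 0.0589 nats per symbol.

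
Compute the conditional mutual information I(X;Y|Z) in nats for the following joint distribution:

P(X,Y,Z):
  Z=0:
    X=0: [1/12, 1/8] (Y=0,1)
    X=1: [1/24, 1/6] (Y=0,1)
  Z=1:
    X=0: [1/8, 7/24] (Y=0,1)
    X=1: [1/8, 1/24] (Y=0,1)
0.0602 nats

Conditional mutual information: I(X;Y|Z) = H(X|Z) + H(Y|Z) - H(X,Y|Z)

H(Z) = 0.6792
H(X,Z) = 1.3170 → H(X|Z) = 0.6378
H(Y,Z) = 1.3321 → H(Y|Z) = 0.6529
H(X,Y,Z) = 1.9097 → H(X,Y|Z) = 1.2305

I(X;Y|Z) = 0.6378 + 0.6529 - 1.2305 = 0.0602 nats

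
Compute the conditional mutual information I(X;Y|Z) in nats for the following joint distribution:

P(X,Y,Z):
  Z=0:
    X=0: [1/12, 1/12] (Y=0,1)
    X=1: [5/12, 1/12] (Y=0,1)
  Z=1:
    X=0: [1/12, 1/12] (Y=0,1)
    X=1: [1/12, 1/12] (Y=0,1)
0.0341 nats

Conditional mutual information: I(X;Y|Z) = H(X|Z) + H(Y|Z) - H(X,Y|Z)

H(Z) = 0.6365
H(X,Z) = 1.2425 → H(X|Z) = 0.6059
H(Y,Z) = 1.2425 → H(Y|Z) = 0.6059
H(X,Y,Z) = 1.8143 → H(X,Y|Z) = 1.1778

I(X;Y|Z) = 0.6059 + 0.6059 - 1.1778 = 0.0341 nats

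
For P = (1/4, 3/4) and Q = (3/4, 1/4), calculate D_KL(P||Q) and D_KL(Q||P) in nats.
D_KL(P||Q) = 0.5493, D_KL(Q||P) = 0.5493

KL divergence is not symmetric: D_KL(P||Q) ≠ D_KL(Q||P) in general.

D_KL(P||Q) = 0.5493 nats
D_KL(Q||P) = 0.5493 nats

In this case they happen to be equal (to 4 decimal places).

This asymmetry is why KL divergence is not a true distance metric.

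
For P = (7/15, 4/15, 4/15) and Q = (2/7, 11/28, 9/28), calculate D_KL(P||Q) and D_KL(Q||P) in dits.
D_KL(P||Q) = 0.0329, D_KL(Q||P) = 0.0313

KL divergence is not symmetric: D_KL(P||Q) ≠ D_KL(Q||P) in general.

D_KL(P||Q) = 0.0329 dits
D_KL(Q||P) = 0.0313 dits

No, they are not equal!

This asymmetry is why KL divergence is not a true distance metric.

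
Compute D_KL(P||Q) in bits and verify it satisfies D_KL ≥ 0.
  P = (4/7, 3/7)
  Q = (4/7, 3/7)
0.0000 bits

KL divergence satisfies the Gibbs inequality: D_KL(P||Q) ≥ 0 for all distributions P, Q.

D_KL(P||Q) = Σ p(x) log(p(x)/q(x))
Term by term:
  x=0: 4/7 × log_2[(4/7)/(4/7)] = 0.0000
  x=1: 3/7 × log_2[(3/7)/(3/7)] = 0.0000
D_KL(P||Q) = 0.0000 bits

D_KL(P||Q) = 0.0000 ≥ 0 ✓

This non-negativity is a fundamental property: relative entropy cannot be negative because it measures how different Q is from P.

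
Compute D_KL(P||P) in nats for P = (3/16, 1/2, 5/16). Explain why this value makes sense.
0.0000 nats

KL divergence satisfies the Gibbs inequality: D_KL(P||Q) ≥ 0 for all distributions P, Q.

D_KL(P||Q) = Σ p(x) log(p(x)/q(x))
Each term is p(x) × log_e(p(x)/p(x)) = p(x) × log_e(1) = 0, so the sum is 0.
D_KL(P||Q) = 0.0000 nats

When P = Q, the KL divergence is exactly 0, as there is no 'divergence' between identical distributions.

This non-negativity is a fundamental property: relative entropy cannot be negative because it measures how different Q is from P.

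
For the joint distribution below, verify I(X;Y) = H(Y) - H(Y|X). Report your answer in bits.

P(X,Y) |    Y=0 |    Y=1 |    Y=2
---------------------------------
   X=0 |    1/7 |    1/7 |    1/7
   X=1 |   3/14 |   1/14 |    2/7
I(X;Y) = 0.0481 bits

Mutual information has multiple equivalent forms:
- I(X;Y) = H(X) - H(X|Y)
- I(X;Y) = H(Y) - H(Y|X)
- I(X;Y) = H(X) + H(Y) - H(X,Y)

Computing all quantities:
H(X) = 0.9852, H(Y) = 1.5306, H(X,Y) = 2.4677
H(X|Y) = 0.9371, H(Y|X) = 1.4825

Verification:
H(X) - H(X|Y) = 0.9852 - 0.9371 = 0.0481
H(Y) - H(Y|X) = 1.5306 - 1.4825 = 0.0481
H(X) + H(Y) - H(X,Y) = 0.9852 + 1.5306 - 2.4677 = 0.0481

All forms give I(X;Y) = 0.0481 bits. ✓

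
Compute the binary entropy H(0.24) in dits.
0.2393 dits

The binary entropy function is:
H(p) = -p log(p) - (1-p) log(1-p)

H(0.24) = -0.24 × log_10(0.24) - 0.76 × log_10(0.76)
H(0.24) = 0.2393 dits

Note: Binary entropy is maximized at p=0.5 (H=1 bit) and minimized at p=0 or p=1 (H=0).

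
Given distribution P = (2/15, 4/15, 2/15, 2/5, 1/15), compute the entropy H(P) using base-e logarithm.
1.4368 nats

Shannon entropy is H(X) = -Σ p(x) log p(x).

For P = (2/15, 4/15, 2/15, 2/5, 1/15):
H = -2/15 × log_e(2/15) -4/15 × log_e(4/15) -2/15 × log_e(2/15) -2/5 × log_e(2/5) -1/15 × log_e(1/15)
H = 1.4368 nats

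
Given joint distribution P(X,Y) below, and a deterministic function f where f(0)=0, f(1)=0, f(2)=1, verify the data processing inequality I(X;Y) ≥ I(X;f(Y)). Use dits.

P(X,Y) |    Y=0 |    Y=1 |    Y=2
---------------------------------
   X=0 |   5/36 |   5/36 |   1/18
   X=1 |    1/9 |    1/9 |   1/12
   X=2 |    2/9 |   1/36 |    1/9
I(X;Y) = 0.0307, I(X;f(Y)) = 0.0044, inequality holds: 0.0307 ≥ 0.0044

Data Processing Inequality: For any Markov chain X → Y → Z, we have I(X;Y) ≥ I(X;Z).

Here Z = f(Y) is a deterministic function of Y, forming X → Y → Z.

Original I(X;Y) = 0.0307 dits

After applying f:
P(X,Z) where Z=f(Y):
- P(X,Z=0) = P(X,Y=0) + P(X,Y=1)
- P(X,Z=1) = P(X,Y=2)

I(X;Z) = I(X;f(Y)) = 0.0044 dits

Verification: 0.0307 ≥ 0.0044 ✓

Information cannot be created by processing; the function f can only lose information about X.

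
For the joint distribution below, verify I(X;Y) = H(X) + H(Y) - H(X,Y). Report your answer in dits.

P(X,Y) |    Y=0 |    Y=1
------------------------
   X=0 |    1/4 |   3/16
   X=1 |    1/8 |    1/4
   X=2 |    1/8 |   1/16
I(X;Y) = 0.0158 dits

Mutual information has multiple equivalent forms:
- I(X;Y) = H(X) - H(X|Y)
- I(X;Y) = H(Y) - H(Y|X)
- I(X;Y) = H(X) + H(Y) - H(X,Y)

Computing all quantities:
H(X) = 0.4531, H(Y) = 0.3010, H(X,Y) = 0.7384
H(X|Y) = 0.4373, H(Y|X) = 0.2852

Verification:
H(X) - H(X|Y) = 0.4531 - 0.4373 = 0.0158
H(Y) - H(Y|X) = 0.3010 - 0.2852 = 0.0158
H(X) + H(Y) - H(X,Y) = 0.4531 + 0.3010 - 0.7384 = 0.0158

All forms give I(X;Y) = 0.0158 dits. ✓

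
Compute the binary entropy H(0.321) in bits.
0.9055 bits

The binary entropy function is:
H(p) = -p log(p) - (1-p) log(1-p)

H(0.321) = -0.321 × log_2(0.321) - 0.679 × log_2(0.679)
H(0.321) = 0.9055 bits

Note: Binary entropy is maximized at p=0.5 (H=1 bit) and minimized at p=0 or p=1 (H=0).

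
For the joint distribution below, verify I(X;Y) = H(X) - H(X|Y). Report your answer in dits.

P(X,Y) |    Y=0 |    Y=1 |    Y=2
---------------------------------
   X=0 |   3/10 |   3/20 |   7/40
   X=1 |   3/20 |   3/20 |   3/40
I(X;Y) = 0.0063 dits

Mutual information has multiple equivalent forms:
- I(X;Y) = H(X) - H(X|Y)
- I(X;Y) = H(Y) - H(Y|X)
- I(X;Y) = H(X) + H(Y) - H(X,Y)

Computing all quantities:
H(X) = 0.2873, H(Y) = 0.4634, H(X,Y) = 0.7445
H(X|Y) = 0.2810, H(Y|X) = 0.4571

Verification:
H(X) - H(X|Y) = 0.2873 - 0.2810 = 0.0063
H(Y) - H(Y|X) = 0.4634 - 0.4571 = 0.0063
H(X) + H(Y) - H(X,Y) = 0.2873 + 0.4634 - 0.7445 = 0.0063

All forms give I(X;Y) = 0.0063 dits. ✓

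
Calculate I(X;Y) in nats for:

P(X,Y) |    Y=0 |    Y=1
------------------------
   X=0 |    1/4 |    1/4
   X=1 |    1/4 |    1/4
0.0000 nats

Mutual information: I(X;Y) = H(X) + H(Y) - H(X,Y)

Marginals:
P(X) = (1/2, 1/2), H(X) = 0.6931 nats
P(Y) = (1/2, 1/2), H(Y) = 0.6931 nats

Joint entropy: H(X,Y) = 1.3863 nats

I(X;Y) = 0.6931 + 0.6931 - 1.3863 = 0.0000 nats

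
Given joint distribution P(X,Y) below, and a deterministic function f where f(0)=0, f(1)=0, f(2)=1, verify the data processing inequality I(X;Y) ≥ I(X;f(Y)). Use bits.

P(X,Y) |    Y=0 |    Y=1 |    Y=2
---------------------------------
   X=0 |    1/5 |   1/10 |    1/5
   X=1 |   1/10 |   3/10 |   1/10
I(X;Y) = 0.1245, I(X;f(Y)) = 0.0349, inequality holds: 0.1245 ≥ 0.0349

Data Processing Inequality: For any Markov chain X → Y → Z, we have I(X;Y) ≥ I(X;Z).

Here Z = f(Y) is a deterministic function of Y, forming X → Y → Z.

Original I(X;Y) = 0.1245 bits

After applying f:
P(X,Z) where Z=f(Y):
- P(X,Z=0) = P(X,Y=0) + P(X,Y=1)
- P(X,Z=1) = P(X,Y=2)

I(X;Z) = I(X;f(Y)) = 0.0349 bits

Verification: 0.1245 ≥ 0.0349 ✓

Information cannot be created by processing; the function f can only lose information about X.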